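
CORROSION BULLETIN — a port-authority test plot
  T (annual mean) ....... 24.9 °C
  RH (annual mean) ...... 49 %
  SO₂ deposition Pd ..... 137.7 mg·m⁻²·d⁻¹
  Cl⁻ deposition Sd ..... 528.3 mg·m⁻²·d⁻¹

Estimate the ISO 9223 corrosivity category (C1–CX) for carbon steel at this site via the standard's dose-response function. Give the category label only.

C5

carbon steel: temperature factor f = -0.054·(14.9) = -0.8046
  SO₂ term: 1.77·137.7^0.52·exp(0.02·49-0.8046) = 27.31
  Sd branch = 0.102·Sd^0.62·e^(0.033·RH+0.04·T) = 67.86 μm/a
  r_corr = 27.31 + 67.86 = 95.17 μm/a
95.2 μm/a falls in (80, 200] for carbon steel → category C5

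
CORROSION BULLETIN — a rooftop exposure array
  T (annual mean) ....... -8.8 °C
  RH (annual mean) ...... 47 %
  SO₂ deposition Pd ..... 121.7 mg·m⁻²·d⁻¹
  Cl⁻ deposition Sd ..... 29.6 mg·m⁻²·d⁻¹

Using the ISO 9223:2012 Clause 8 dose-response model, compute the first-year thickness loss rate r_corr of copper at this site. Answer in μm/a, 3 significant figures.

r_corr = 0.118 μm/a

copper: f(T) = +0.126·(T−10) [T≤10 °C] = -2.3688
  Pd branch = 0.0053·Pd^0.26·e^(0.059·RH+f) = 0.02767 μm/a
  Sd branch = 0.01025·Sd^0.27·e^(0.036·RH+0.049·T) = 0.09027 μm/a
  sum: 0.02767 + 0.09027 → r_corr = 0.1179 μm/a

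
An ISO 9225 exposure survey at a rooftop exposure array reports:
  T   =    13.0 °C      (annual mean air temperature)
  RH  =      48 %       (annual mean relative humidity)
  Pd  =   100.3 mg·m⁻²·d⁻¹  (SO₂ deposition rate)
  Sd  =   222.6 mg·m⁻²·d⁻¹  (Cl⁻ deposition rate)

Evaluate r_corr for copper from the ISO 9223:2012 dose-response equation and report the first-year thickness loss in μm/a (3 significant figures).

r_corr = 0.704 μm/a

copper: f(T) = -0.080·(T−10) [T>10 °C] = -0.2400
  Pd branch = 0.0053·Pd^0.26·e^(0.059·RH+f) = 0.2346 μm/a
  Sd branch = 0.01025·Sd^0.27·e^(0.036·RH+0.049·T) = 0.4695 μm/a
  r_corr = 0.2346 + 0.4695 = 0.7041 μm/a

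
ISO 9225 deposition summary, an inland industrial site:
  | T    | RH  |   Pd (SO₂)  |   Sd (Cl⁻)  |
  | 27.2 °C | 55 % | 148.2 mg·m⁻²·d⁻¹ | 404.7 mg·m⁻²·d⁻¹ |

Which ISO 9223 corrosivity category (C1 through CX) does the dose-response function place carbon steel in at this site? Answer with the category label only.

C5

carbon steel: T>10 °C ⇒ hinge -0.054·(27.2−10) = -0.9288
  SO₂ term: 1.77·148.2^0.52·exp(0.02·55-0.9288) = 28.26
  Cl⁻ term: 0.102·404.7^0.62·exp(0.033·55+0.04·27.2) = 76.87
  r_corr = 28.26 + 76.87 = 105.1 μm/a
ISO 9223 Table 2 (carbon steel): 80 < 105 ≤ 200 μm/a ⇒ C5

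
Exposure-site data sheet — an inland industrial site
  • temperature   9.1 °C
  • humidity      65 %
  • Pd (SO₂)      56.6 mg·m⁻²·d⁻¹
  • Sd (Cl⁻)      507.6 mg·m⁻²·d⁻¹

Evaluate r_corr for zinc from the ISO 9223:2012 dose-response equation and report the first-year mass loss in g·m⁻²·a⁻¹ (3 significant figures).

r_corr = 26.3 g·m⁻²·a⁻¹

zinc: f(T) = +0.038·(T−10) [T≤10 °C] = -0.0342
  Pd branch = 0.0129·Pd^0.44·e^(0.046·RH+f) = 1.464 μm/a
  Sd branch = 0.0175·Sd^0.57·e^(0.008·RH+0.085·T) = 2.223 μm/a
  sum: 1.464 + 2.223 → r_corr = 3.687 μm/a
Convert to mass loss: 3.687 μm/a × 7.14 g/cm³ = 26.32 g·m⁻²·a⁻¹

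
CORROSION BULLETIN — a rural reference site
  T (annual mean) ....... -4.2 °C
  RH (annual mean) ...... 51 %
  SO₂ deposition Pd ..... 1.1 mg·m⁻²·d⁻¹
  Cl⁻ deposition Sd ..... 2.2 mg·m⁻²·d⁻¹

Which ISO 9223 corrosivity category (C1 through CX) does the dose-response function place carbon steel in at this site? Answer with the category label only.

C2

carbon steel: temperature factor f = +0.150·(-14.2) = -2.1300
  sulphur-dioxide contribution → 0.613 μm/a
  chloride contribution → 0.7566 μm/a
  ⇒ r_corr(carbon steel) = 1.37 μm/a
ISO 9223 Table 2 (carbon steel): 1.3 < 1.37 ≤ 25 μm/a ⇒ C2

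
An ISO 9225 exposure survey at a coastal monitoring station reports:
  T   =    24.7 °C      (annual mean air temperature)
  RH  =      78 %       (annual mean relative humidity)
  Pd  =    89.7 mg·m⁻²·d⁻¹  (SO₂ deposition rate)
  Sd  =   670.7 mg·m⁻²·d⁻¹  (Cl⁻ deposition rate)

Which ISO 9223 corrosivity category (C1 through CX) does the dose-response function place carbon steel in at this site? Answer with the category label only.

carbon steel: f(T) = -0.054·(T−10) [T>10 °C] = -0.7938
  SO₂ term: 1.77·89.7^0.52·exp(0.02·78-0.7938) = 39.46
  Cl⁻ term: 0.102·670.7^0.62·exp(0.033·78+0.04·24.7) = 203.2
  sum: 39.46 + 203.2 → r_corr = 242.7 μm/a
243 μm/a falls in (200, 700] for carbon steel → category CX

CX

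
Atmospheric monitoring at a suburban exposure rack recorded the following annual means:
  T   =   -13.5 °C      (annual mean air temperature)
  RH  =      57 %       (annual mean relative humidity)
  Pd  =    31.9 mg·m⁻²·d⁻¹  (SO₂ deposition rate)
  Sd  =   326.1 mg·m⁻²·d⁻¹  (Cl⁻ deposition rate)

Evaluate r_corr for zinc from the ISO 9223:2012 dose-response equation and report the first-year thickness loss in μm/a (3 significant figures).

r_corr = 0.571 μm/a

zinc: f(T) = +0.038·(T−10) [T≤10 °C] = -0.8930
  SO₂ term: 0.0129·31.9^0.44·exp(0.046·57-0.8930) = 0.3335
  Cl⁻ term: 0.0175·326.1^0.57·exp(0.008·57+0.085·-13.5) = 0.2373
  sum: 0.3335 + 0.2373 → r_corr = 0.5709 μm/a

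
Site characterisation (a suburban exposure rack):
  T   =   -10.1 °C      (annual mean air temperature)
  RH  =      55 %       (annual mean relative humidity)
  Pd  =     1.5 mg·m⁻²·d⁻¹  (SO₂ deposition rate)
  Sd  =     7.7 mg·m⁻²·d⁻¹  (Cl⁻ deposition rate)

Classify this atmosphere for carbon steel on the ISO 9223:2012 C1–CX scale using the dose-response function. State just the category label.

C2

carbon steel: T≤10 °C ⇒ hinge +0.150·(-10.1−10) = -3.0150
  Pd branch = 1.77·Pd^0.52·e^(0.02·RH+f) = 0.322 μm/a
  Sd branch = 0.102·Sd^0.62·e^(0.033·RH+0.04·T) = 1.483 μm/a
  sum: 0.322 + 1.483 → r_corr = 1.805 μm/a
1.8 μm/a falls in (1.3, 25] for carbon steel → category C2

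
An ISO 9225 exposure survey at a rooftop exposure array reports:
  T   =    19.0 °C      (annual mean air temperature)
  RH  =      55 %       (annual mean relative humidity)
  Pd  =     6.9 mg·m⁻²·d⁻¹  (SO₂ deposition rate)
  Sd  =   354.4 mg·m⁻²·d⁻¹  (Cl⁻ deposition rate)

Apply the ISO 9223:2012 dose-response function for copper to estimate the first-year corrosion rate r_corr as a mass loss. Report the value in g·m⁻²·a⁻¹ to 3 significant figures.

r_corr = 9.21 g·m⁻²·a⁻¹

copper: T>10 °C ⇒ hinge -0.080·(19.0−10) = -0.7200
  SO₂ term: 0.0053·6.9^0.26·exp(0.059·55-0.7200) = 0.1094
  Cl⁻ term: 0.01025·354.4^0.27·exp(0.036·55+0.049·19.0) = 0.919
  r_corr = 0.1094 + 0.919 = 1.028 μm/a
Convert to mass loss: 1.028 μm/a × 8.96 g/cm³ = 9.214 g·m⁻²·a⁻¹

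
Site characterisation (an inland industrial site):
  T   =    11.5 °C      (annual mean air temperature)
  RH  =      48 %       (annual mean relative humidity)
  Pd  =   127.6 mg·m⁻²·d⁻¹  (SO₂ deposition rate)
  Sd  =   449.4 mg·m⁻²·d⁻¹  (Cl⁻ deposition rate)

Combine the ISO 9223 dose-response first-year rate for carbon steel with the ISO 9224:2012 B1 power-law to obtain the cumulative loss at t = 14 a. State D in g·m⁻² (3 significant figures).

D(14) = 2.74e+03 g·m⁻²

carbon steel: temperature factor f = -0.054·(1.5) = -0.0810
  sulphur-dioxide contribution → 53.06 μm/a
  chloride contribution → 34.75 μm/a
  total first-year rate 87.81 μm/a
ISO 9224: D(t) = r_corr · t^b with b = 0.523 (carbon steel, B1)
  D(14) = 87.81 × 14^0.523 = 87.81 × 3.976 = 349.1 μm
  Mass loss = 349.1 μm × 7.85 g/cm³ = 2740 g·m⁻²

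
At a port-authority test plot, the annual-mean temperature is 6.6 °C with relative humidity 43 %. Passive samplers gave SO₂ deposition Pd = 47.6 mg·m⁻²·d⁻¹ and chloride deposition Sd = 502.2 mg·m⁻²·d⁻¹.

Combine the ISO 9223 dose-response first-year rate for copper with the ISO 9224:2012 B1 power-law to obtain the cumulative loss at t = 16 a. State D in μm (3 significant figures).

D(16) = 3.03 μm

copper: temperature factor f = +0.126·(-3.4) = -0.4284
  Pd branch = 0.0053·Pd^0.26·e^(0.059·RH+f) = 0.1192 μm/a
  Cl⁻ term: 0.01025·502.2^0.27·exp(0.036·43+0.049·6.6) = 0.357
  r_corr = 0.1192 + 0.357 = 0.4762 μm/a
Power-law: D(16) = r_corr · 16^0.667
  D(16) = 0.4762 × 16^0.667 = 0.4762 × 6.355 = 3.027 μm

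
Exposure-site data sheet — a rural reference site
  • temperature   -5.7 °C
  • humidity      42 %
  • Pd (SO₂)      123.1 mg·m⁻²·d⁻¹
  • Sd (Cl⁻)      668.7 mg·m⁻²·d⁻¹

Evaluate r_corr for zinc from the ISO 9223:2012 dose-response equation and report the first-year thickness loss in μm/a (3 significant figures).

zinc: T≤10 °C ⇒ hinge +0.038·(-5.7−10) = -0.5966
  SO₂ term: 0.0129·123.1^0.44·exp(0.046·42-0.5966) = 0.4076
  Sd branch = 0.0175·Sd^0.57·e^(0.008·RH+0.085·T) = 0.6151 μm/a
  sum: 0.4076 + 0.6151 → r_corr = 1.023 μm/a

r_corr = 1.02 μm/a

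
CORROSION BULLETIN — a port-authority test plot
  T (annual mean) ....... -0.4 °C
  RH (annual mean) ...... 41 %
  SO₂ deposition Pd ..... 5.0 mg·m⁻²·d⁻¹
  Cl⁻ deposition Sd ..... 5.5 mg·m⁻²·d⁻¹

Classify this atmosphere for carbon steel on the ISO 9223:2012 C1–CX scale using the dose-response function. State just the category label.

C2

carbon steel: T≤10 °C ⇒ hinge +0.150·(-0.4−10) = -1.5600
  SO₂ term: 1.77·5.0^0.52·exp(0.02·41-1.5600) = 1.95
  Sd branch = 0.102·Sd^0.62·e^(0.033·RH+0.04·T) = 1.118 μm/a
  r_corr = 1.95 + 1.118 = 3.068 μm/a
3.07 μm/a falls in (1.3, 25] for carbon steel → category C2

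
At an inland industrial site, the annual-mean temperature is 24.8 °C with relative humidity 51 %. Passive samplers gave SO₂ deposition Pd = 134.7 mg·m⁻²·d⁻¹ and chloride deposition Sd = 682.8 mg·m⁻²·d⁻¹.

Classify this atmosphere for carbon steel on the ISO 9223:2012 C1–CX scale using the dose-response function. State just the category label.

C5

carbon steel: f(T) = -0.054·(T−10) [T>10 °C] = -0.7992
  Pd branch = 1.77·Pd^0.52·e^(0.02·RH+f) = 28.26 μm/a
  Cl⁻ term: 0.102·682.8^0.62·exp(0.033·51+0.04·24.8) = 84.64
  r_corr = 28.26 + 84.64 = 112.9 μm/a
113 μm/a falls in (80, 200] for carbon steel → category C5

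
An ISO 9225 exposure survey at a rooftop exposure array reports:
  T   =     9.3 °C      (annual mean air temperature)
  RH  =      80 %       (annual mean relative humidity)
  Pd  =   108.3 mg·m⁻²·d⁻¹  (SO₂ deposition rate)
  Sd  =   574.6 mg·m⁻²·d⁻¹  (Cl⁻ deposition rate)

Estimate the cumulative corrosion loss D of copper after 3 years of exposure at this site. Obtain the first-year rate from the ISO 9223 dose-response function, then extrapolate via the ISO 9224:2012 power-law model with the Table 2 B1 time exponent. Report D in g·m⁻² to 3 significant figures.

D(3) = 64.2 g·m⁻²

copper: temperature factor f = +0.126·(-0.7) = -0.0882
  SO₂ term: 0.0053·108.3^0.26·exp(0.059·80-0.0882) = 1.84
  Cl⁻ term: 0.01025·574.6^0.27·exp(0.036·80+0.049·9.3) = 1.601
  sum: 1.84 + 1.601 → r_corr = 3.441 μm/a
ISO 9224: D(t) = r_corr · t^b with b = 0.667 (copper, B1)
  D(3) = 3.441 × 3^0.667 = 3.441 × 2.081 = 7.161 μm
  Mass loss = 7.161 μm × 8.96 g/cm³ = 64.16 g·m⁻²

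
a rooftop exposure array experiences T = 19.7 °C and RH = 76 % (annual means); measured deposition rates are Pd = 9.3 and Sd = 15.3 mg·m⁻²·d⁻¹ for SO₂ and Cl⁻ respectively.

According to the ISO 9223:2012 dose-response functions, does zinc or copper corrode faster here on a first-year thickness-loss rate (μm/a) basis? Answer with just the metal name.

zinc

zinc: f(T) = -0.071·(T−10) [T>10 °C] = -0.6887
  sulphur-dioxide contribution → 0.5701 μm/a
  chloride contribution → 0.8121 μm/a
  ⇒ r_corr(zinc) = 1.382 μm/a
copper: T>10 °C ⇒ hinge -0.080·(19.7−10) = -0.7760
  sulphur-dioxide contribution → 0.3859 μm/a
  chloride contribution → 0.8671 μm/a
  total first-year rate 1.253 μm/a
Ordering by μm/a: zinc (1.38) > copper (1.25)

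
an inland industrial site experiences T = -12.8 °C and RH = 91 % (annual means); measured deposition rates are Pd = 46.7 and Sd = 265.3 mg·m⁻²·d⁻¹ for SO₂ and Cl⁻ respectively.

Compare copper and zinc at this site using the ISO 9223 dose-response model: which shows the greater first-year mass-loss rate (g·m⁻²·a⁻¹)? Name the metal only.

copper: f(T) = +0.126·(T−10) [T≤10 °C] = -2.8728
  sulphur-dioxide contribution → 0.1747 μm/a
  chloride contribution → 0.6539 μm/a
  ⇒ r_corr(copper) = 0.8286 μm/a
  mass loss = 0.8286 μm/a × 8.96 g/cm³ = 7.424 g·m⁻²·a⁻¹
zinc: temperature factor f = +0.038·(-22.8) = -0.8664
  sulphur-dioxide contribution → 1.935 μm/a
  chloride contribution → 0.2939 μm/a
  ⇒ r_corr(zinc) = 2.229 μm/a
  mass loss = 2.229 μm/a × 7.14 g/cm³ = 15.92 g·m⁻²·a⁻¹
Ordering by g·m⁻²·a⁻¹: zinc (15.9) > copper (7.42)

zinc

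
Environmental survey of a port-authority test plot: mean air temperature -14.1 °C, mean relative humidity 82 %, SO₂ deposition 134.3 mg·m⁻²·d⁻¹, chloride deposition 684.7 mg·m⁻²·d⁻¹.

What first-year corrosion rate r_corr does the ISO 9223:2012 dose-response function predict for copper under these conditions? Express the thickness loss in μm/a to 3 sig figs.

copper: f(T) = +0.126·(T−10) [T≤10 °C] = -3.0366
  SO₂ term: 0.0053·134.3^0.26·exp(0.059·82-3.0366) = 0.1148
  Sd branch = 0.01025·Sd^0.27·e^(0.036·RH+0.049·T) = 0.5732 μm/a
  sum: 0.1148 + 0.5732 → r_corr = 0.688 μm/a

r_corr = 0.688 μm/a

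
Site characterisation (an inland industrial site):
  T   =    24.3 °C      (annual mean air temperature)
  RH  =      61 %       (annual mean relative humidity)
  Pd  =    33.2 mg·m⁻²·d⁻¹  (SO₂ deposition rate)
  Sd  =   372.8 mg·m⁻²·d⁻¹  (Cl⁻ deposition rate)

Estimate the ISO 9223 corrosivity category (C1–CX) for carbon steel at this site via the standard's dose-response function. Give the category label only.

carbon steel: temperature factor f = -0.054·(14.3) = -0.7722
  sulphur-dioxide contribution → 17.12 μm/a
  chloride contribution → 79.3 μm/a
  ⇒ r_corr(carbon steel) = 96.42 μm/a
ISO 9223 Table 2 (carbon steel): 80 < 96.4 ≤ 200 μm/a ⇒ C5

C5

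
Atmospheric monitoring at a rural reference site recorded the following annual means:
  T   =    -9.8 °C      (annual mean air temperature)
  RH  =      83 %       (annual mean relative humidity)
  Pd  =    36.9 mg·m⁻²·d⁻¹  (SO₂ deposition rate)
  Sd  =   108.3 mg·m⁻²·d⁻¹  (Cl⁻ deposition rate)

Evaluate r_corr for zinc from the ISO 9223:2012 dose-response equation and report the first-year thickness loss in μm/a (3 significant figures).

zinc: temperature factor f = +0.038·(-19.8) = -0.7524
  sulphur-dioxide contribution → 1.353 μm/a
  chloride contribution → 0.2135 μm/a
  total first-year rate 1.567 μm/a

r_corr = 1.57 μm/a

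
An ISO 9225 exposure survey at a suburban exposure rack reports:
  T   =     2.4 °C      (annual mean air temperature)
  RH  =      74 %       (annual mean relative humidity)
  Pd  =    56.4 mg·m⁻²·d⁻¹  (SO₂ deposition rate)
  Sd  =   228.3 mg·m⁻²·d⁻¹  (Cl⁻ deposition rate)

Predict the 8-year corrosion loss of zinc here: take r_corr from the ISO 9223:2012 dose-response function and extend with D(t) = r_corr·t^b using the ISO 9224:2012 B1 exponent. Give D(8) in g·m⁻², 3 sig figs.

D(8) = 99.6 g·m⁻²

zinc: f(T) = +0.038·(T−10) [T≤10 °C] = -0.2888
  SO₂ term: 0.0129·56.4^0.44·exp(0.046·74-0.2888) = 1.714
  Cl⁻ term: 0.0175·228.3^0.57·exp(0.008·74+0.085·2.4) = 0.8572
  r_corr = 1.714 + 0.8572 = 2.571 μm/a
ISO 9224: D(t) = r_corr · t^b with b = 0.813 (zinc, B1)
  D(8) = 2.571 × 8^0.813 = 2.571 × 5.423 = 13.94 μm
  Mass loss = 13.94 μm × 7.14 g/cm³ = 99.56 g·m⁻²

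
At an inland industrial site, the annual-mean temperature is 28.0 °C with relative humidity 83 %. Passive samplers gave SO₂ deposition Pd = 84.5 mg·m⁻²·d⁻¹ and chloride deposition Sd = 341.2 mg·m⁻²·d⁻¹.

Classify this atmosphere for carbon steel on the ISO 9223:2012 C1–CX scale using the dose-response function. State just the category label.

CX

carbon steel: f(T) = -0.054·(T−10) [T>10 °C] = -0.9720
  Pd branch = 1.77·Pd^0.52·e^(0.02·RH+f) = 35.38 μm/a
  Cl⁻ term: 0.102·341.2^0.62·exp(0.033·83+0.04·28.0) = 179.9
  r_corr = 35.38 + 179.9 = 215.3 μm/a
Category bounds: 200…700 μm/a bracket r_corr ⇒ CX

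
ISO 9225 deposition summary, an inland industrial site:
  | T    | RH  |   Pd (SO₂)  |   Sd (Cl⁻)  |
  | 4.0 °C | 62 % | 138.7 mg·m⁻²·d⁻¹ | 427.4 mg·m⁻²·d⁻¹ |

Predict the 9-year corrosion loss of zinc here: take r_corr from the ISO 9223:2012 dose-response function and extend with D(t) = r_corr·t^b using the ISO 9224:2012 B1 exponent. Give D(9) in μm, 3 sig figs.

D(9) = 16.9 μm

zinc: T≤10 °C ⇒ hinge +0.038·(4.0−10) = -0.2280
  sulphur-dioxide contribution → 1.558 μm/a
  chloride contribution → 1.276 μm/a
  ⇒ r_corr(zinc) = 2.834 μm/a
Long-term exponent b (ISO 9224 Table 2, B1) = 0.813
  D(9) = 2.834 × 9^0.813 = 2.834 × 5.968 = 16.91 μm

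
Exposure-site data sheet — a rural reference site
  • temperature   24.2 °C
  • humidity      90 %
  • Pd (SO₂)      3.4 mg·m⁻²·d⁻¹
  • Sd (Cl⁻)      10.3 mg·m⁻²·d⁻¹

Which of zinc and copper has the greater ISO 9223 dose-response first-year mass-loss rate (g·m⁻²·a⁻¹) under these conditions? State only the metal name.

zinc: f(T) = -0.071·(T−10) [T>10 °C] = -1.0082
  Pd branch = 0.0129·Pd^0.44·e^(0.046·RH+f) = 0.5065 μm/a
  Sd branch = 0.0175·Sd^0.57·e^(0.008·RH+0.085·T) = 1.063 μm/a
  sum: 0.5065 + 1.063 → r_corr = 1.569 μm/a
  mass loss = 1.569 μm/a × 7.14 g/cm³ = 11.2 g·m⁻²·a⁻¹
copper: T>10 °C ⇒ hinge -0.080·(24.2−10) = -1.1360
  SO₂ term: 0.0053·3.4^0.26·exp(0.059·90-1.1360) = 0.4734
  Cl⁻ term: 0.01025·10.3^0.27·exp(0.036·90+0.049·24.2) = 1.608
  sum: 0.4734 + 1.608 → r_corr = 2.081 μm/a
  mass loss = 2.081 μm/a × 8.96 g/cm³ = 18.65 g·m⁻²·a⁻¹
Ordering by g·m⁻²·a⁻¹: copper (18.6) > zinc (11.2)

copper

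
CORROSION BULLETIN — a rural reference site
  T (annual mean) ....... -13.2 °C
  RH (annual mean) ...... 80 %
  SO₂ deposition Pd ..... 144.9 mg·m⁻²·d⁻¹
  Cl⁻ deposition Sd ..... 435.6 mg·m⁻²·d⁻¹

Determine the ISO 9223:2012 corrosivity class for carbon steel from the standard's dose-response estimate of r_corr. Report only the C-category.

carbon steel: temperature factor f = +0.150·(-23.2) = -3.4800
  SO₂ term: 1.77·144.9^0.52·exp(0.02·80-3.4800) = 3.591
  Cl⁻ term: 0.102·435.6^0.62·exp(0.033·80+0.04·-13.2) = 36.48
  r_corr = 3.591 + 36.48 = 40.07 μm/a
ISO 9223 Table 2 (carbon steel): 25 < 40.1 ≤ 50 μm/a ⇒ C3

C3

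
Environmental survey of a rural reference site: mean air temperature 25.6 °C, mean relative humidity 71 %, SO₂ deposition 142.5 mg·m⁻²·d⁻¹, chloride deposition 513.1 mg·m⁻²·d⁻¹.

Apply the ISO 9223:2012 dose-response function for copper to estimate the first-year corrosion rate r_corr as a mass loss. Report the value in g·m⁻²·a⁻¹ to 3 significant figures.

r_corr = 25.6 g·m⁻²·a⁻¹

copper: temperature factor f = -0.080·(15.6) = -1.2480
  sulphur-dioxide contribution → 0.3644 μm/a
  chloride contribution → 2.496 μm/a
  ⇒ r_corr(copper) = 2.861 μm/a
Convert to mass loss: 2.861 μm/a × 8.96 g/cm³ = 25.63 g·m⁻²·a⁻¹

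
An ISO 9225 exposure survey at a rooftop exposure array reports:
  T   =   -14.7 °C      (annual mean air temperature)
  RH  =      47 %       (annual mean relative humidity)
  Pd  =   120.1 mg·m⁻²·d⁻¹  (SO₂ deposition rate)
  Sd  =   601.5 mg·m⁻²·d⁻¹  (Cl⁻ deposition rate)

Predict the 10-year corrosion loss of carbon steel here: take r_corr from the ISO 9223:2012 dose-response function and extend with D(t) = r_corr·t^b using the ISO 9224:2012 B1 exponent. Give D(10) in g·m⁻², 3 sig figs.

carbon steel: T≤10 °C ⇒ hinge +0.150·(-14.7−10) = -3.7050
  SO₂ term: 1.77·120.1^0.52·exp(0.02·47-3.7050) = 1.344
  Cl⁻ term: 0.102·601.5^0.62·exp(0.033·47+0.04·-14.7) = 14.12
  r_corr = 1.344 + 14.12 = 15.47 μm/a
ISO 9224: D(t) = r_corr · t^b with b = 0.523 (carbon steel, B1)
  D(10) = 15.47 × 10^0.523 = 15.47 × 3.334 = 51.57 μm
  Mass loss = 51.57 μm × 7.85 g/cm³ = 404.9 g·m⁻²

D(10) = 405 g·m⁻²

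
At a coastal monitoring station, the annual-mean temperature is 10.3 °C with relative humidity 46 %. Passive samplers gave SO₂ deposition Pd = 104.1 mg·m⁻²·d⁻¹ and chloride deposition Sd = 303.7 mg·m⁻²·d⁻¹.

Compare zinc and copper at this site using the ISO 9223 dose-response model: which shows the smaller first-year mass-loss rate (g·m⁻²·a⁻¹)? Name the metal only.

copper

zinc: f(T) = -0.071·(T−10) [T>10 °C] = -0.0213
  SO₂ term: 0.0129·104.1^0.44·exp(0.046·46-0.0213) = 0.8091
  Cl⁻ term: 0.0175·303.7^0.57·exp(0.008·46+0.085·10.3) = 1.578
  sum: 0.8091 + 1.578 → r_corr = 2.387 μm/a
  mass loss = 2.387 μm/a × 7.14 g/cm³ = 17.04 g·m⁻²·a⁻¹
copper: f(T) = -0.080·(T−10) [T>10 °C] = -0.0240
  SO₂ term: 0.0053·104.1^0.26·exp(0.059·46-0.0240) = 0.2613
  Cl⁻ term: 0.01025·303.7^0.27·exp(0.036·46+0.049·10.3) = 0.4163
  r_corr = 0.2613 + 0.4163 = 0.6775 μm/a
  mass loss = 0.6775 μm/a × 8.96 g/cm³ = 6.071 g·m⁻²·a⁻¹
Ordering by g·m⁻²·a⁻¹: zinc (17) > copper (6.07)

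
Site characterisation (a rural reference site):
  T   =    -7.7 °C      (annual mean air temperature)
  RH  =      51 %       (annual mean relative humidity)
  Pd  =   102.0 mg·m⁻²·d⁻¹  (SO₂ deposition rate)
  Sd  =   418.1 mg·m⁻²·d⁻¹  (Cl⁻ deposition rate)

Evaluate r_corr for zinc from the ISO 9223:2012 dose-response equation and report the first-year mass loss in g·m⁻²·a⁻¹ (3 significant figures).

r_corr = 6.80 g·m⁻²·a⁻¹

zinc: T≤10 °C ⇒ hinge +0.038·(-7.7−10) = -0.6726
  sulphur-dioxide contribution → 0.5262 μm/a
  chloride contribution → 0.4267 μm/a
  total first-year rate 0.9529 μm/a
Convert to mass loss: 0.9529 μm/a × 7.14 g/cm³ = 6.803 g·m⁻²·a⁻¹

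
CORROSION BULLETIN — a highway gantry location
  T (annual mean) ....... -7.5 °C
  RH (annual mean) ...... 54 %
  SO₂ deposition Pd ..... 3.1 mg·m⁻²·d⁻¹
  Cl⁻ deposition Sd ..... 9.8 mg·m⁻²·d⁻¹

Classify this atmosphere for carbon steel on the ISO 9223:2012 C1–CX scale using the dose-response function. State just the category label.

carbon steel: temperature factor f = +0.150·(-17.5) = -2.6250
  SO₂ term: 1.77·3.1^0.52·exp(0.02·54-2.6250) = 0.68
  Sd branch = 0.102·Sd^0.62·e^(0.033·RH+0.04·T) = 1.848 μm/a
  r_corr = 0.68 + 1.848 = 2.528 μm/a
ISO 9223 Table 2 (carbon steel): 1.3 < 2.53 ≤ 25 μm/a ⇒ C2

C2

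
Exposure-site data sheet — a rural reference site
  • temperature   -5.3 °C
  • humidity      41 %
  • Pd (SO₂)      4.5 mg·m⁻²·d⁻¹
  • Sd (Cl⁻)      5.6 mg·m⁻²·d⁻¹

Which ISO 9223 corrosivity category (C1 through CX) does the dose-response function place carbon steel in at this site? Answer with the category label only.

C2

carbon steel: f(T) = +0.150·(T−10) [T≤10 °C] = -2.2950
  SO₂ term: 1.77·4.5^0.52·exp(0.02·41-2.2950) = 0.8852
  Cl⁻ term: 0.102·5.6^0.62·exp(0.033·41+0.04·-5.3) = 0.929
  r_corr = 0.8852 + 0.929 = 1.814 μm/a
1.81 μm/a falls in (1.3, 25] for carbon steel → category C2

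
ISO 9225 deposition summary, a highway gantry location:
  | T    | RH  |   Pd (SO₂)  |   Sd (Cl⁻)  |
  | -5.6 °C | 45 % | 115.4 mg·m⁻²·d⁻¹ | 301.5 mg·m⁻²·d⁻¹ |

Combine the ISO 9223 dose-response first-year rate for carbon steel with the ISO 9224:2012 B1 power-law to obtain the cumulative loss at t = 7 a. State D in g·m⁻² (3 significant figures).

carbon steel: f(T) = +0.150·(T−10) [T≤10 °C] = -2.3400
  Pd branch = 1.77·Pd^0.52·e^(0.02·RH+f) = 4.954 μm/a
  Sd branch = 0.102·Sd^0.62·e^(0.033·RH+0.04·T) = 12.4 μm/a
  r_corr = 4.954 + 12.4 = 17.35 μm/a
Power-law: D(7) = r_corr · 7^0.523
  D(7) = 17.35 × 7^0.523 = 17.35 × 2.767 = 48.01 μm
  Mass loss = 48.01 μm × 7.85 g/cm³ = 376.9 g·m⁻²

D(7) = 377 g·m⁻²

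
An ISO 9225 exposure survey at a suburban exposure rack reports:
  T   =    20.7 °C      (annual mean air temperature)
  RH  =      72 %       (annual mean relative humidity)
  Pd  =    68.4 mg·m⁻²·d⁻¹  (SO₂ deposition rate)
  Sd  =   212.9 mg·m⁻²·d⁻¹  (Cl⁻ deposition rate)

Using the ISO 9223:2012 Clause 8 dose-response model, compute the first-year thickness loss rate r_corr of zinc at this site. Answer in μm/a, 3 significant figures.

zinc: f(T) = -0.071·(T−10) [T>10 °C] = -0.7597
  Pd branch = 0.0129·Pd^0.44·e^(0.046·RH+f) = 1.063 μm/a
  Sd branch = 0.0175·Sd^0.57·e^(0.008·RH+0.085·T) = 3.841 μm/a
  r_corr = 1.063 + 3.841 = 4.903 μm/a

r_corr = 4.90 μm/a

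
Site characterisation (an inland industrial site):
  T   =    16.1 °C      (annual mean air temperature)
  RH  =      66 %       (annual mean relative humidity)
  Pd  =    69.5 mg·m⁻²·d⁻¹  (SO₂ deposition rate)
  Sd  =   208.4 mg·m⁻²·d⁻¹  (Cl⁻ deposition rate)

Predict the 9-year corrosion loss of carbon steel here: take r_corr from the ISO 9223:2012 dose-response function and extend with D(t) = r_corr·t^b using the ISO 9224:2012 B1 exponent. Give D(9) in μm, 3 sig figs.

D(9) = 285 μm

carbon steel: f(T) = -0.054·(T−10) [T>10 °C] = -0.3294
  sulphur-dioxide contribution → 43.25 μm/a
  chloride contribution → 46.98 μm/a
  total first-year rate 90.23 μm/a
ISO 9224: D(t) = r_corr · t^b with b = 0.523 (carbon steel, B1)
  D(9) = 90.23 × 9^0.523 = 90.23 × 3.156 = 284.7 μm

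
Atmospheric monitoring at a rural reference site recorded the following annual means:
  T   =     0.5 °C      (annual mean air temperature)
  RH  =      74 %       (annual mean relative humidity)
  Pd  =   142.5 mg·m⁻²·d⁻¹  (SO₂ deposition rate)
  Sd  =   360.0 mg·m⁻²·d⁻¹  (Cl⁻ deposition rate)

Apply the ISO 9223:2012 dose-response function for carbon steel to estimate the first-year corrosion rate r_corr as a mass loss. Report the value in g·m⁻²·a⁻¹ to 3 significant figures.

r_corr = 555 g·m⁻²·a⁻¹

carbon steel: temperature factor f = +0.150·(-9.5) = -1.4250
  SO₂ term: 1.77·142.5^0.52·exp(0.02·74-1.4250) = 24.65
  Sd branch = 0.102·Sd^0.62·e^(0.033·RH+0.04·T) = 46 μm/a
  sum: 24.65 + 46 → r_corr = 70.65 μm/a
Convert to mass loss: 70.65 μm/a × 7.85 g/cm³ = 554.6 g·m⁻²·a⁻¹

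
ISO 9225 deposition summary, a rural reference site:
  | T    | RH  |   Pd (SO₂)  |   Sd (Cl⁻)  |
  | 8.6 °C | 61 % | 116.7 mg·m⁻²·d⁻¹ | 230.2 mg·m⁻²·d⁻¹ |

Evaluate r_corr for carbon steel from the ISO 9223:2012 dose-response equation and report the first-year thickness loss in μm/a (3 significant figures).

r_corr = 89.1 μm/a

carbon steel: T≤10 °C ⇒ hinge +0.150·(8.6−10) = -0.2100
  SO₂ term: 1.77·116.7^0.52·exp(0.02·61-0.2100) = 57.74
  Sd branch = 0.102·Sd^0.62·e^(0.033·RH+0.04·T) = 31.39 μm/a
  r_corr = 57.74 + 31.39 = 89.13 μm/a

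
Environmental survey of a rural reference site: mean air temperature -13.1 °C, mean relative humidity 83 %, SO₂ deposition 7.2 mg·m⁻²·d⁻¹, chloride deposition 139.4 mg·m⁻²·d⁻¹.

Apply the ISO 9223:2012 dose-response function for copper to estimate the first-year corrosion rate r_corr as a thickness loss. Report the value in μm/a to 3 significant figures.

r_corr = 0.471 μm/a

copper: f(T) = +0.126·(T−10) [T≤10 °C] = -2.9106
  sulphur-dioxide contribution → 0.06455 μm/a
  chloride contribution → 0.406 μm/a
  total first-year rate 0.4706 μm/a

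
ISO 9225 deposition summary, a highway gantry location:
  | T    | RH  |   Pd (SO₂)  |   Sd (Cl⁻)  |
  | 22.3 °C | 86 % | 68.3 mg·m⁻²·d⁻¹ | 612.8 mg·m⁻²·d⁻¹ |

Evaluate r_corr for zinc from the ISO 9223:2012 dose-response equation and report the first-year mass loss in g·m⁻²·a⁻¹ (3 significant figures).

zinc: f(T) = -0.071·(T−10) [T>10 °C] = -0.8733
  Pd branch = 0.0129·Pd^0.44·e^(0.046·RH+f) = 1.805 μm/a
  Cl⁻ term: 0.0175·612.8^0.57·exp(0.008·86+0.085·22.3) = 8.991
  r_corr = 1.805 + 8.991 = 10.8 μm/a
Convert to mass loss: 10.8 μm/a × 7.14 g/cm³ = 77.09 g·m⁻²·a⁻¹

r_corr = 77.1 g·m⁻²·a⁻¹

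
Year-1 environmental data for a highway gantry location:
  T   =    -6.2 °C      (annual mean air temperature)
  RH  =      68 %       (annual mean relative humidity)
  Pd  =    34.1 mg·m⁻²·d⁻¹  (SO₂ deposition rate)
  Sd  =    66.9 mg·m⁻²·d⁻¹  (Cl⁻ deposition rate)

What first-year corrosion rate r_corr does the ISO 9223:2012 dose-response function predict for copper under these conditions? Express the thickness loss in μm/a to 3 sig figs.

r_corr = 0.367 μm/a

copper: T≤10 °C ⇒ hinge +0.126·(-6.2−10) = -2.0412
  Pd branch = 0.0053·Pd^0.26·e^(0.059·RH+f) = 0.09521 μm/a
  Cl⁻ term: 0.01025·66.9^0.27·exp(0.036·68+0.049·-6.2) = 0.2721
  sum: 0.09521 + 0.2721 → r_corr = 0.3674 μm/a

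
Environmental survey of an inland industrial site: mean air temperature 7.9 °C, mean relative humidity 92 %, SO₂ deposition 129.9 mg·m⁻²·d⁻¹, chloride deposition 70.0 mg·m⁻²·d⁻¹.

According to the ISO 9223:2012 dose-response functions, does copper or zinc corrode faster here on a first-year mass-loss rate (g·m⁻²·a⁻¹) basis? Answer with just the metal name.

zinc

copper: temperature factor f = +0.126·(-2.1) = -0.2646
  sulphur-dioxide contribution → 3.283 μm/a
  chloride contribution → 1.304 μm/a
  total first-year rate 4.587 μm/a
  mass loss = 4.587 μm/a × 8.96 g/cm³ = 41.1 g·m⁻²·a⁻¹
zinc: T≤10 °C ⇒ hinge +0.038·(7.9−10) = -0.0798
  sulphur-dioxide contribution → 6.98 μm/a
  chloride contribution → 0.8054 μm/a
  total first-year rate 7.785 μm/a
  mass loss = 7.785 μm/a × 7.14 g/cm³ = 55.59 g·m⁻²·a⁻¹
Ordering by g·m⁻²·a⁻¹: zinc (55.6) > copper (41.1)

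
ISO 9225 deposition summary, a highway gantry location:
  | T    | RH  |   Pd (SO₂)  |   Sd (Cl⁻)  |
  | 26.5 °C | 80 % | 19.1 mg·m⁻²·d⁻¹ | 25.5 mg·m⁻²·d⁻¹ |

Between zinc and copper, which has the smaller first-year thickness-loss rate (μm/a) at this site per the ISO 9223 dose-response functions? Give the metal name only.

zinc: T>10 °C ⇒ hinge -0.071·(26.5−10) = -1.1715
  Pd branch = 0.0129·Pd^0.44·e^(0.046·RH+f) = 0.5803 μm/a
  Sd branch = 0.0175·Sd^0.57·e^(0.008·RH+0.085·T) = 2 μm/a
  sum: 0.5803 + 2 → r_corr = 2.58 μm/a
copper: temperature factor f = -0.080·(16.5) = -1.3200
  SO₂ term: 0.0053·19.1^0.26·exp(0.059·80-1.3200) = 0.3419
  Cl⁻ term: 0.01025·25.5^0.27·exp(0.036·80+0.049·26.5) = 1.604
  sum: 0.3419 + 1.604 → r_corr = 1.946 μm/a
Ordering by μm/a: zinc (2.58) > copper (1.95)

copper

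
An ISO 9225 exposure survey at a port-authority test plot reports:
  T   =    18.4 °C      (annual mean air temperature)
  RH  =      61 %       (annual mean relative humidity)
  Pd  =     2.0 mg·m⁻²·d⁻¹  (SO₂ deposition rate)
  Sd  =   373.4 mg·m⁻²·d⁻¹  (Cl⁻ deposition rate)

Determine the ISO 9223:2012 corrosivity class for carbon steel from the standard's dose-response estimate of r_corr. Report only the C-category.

C4

carbon steel: f(T) = -0.054·(T−10) [T>10 °C] = -0.4536
  sulphur-dioxide contribution → 5.462 μm/a
  chloride contribution → 62.69 μm/a
  ⇒ r_corr(carbon steel) = 68.16 μm/a
Category bounds: 50…80 μm/a bracket r_corr ⇒ C4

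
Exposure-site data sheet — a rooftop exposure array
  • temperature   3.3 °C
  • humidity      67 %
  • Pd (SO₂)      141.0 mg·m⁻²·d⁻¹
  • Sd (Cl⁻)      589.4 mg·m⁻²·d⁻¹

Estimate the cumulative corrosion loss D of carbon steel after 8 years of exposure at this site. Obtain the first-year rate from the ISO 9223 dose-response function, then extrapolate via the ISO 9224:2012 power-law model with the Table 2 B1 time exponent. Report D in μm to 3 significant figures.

carbon steel: temperature factor f = +0.150·(-6.7) = -1.0050
  SO₂ term: 1.77·141.0^0.52·exp(0.02·67-1.0050) = 32.44
  Cl⁻ term: 0.102·589.4^0.62·exp(0.033·67+0.04·3.3) = 55.44
  r_corr = 32.44 + 55.44 = 87.88 μm/a
Power-law: D(8) = r_corr · 8^0.523
  D(8) = 87.88 × 8^0.523 = 87.88 × 2.967 = 260.7 μm

D(8) = 261 μm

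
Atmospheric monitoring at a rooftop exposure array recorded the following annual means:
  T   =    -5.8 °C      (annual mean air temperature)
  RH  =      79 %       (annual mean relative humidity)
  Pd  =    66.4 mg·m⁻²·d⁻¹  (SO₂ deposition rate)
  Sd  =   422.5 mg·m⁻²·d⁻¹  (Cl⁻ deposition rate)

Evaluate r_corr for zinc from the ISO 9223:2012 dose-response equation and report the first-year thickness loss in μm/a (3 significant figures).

zinc: T≤10 °C ⇒ hinge +0.038·(-5.8−10) = -0.6004
  sulphur-dioxide contribution → 1.698 μm/a
  chloride contribution → 0.6311 μm/a
  ⇒ r_corr(zinc) = 2.329 μm/a

r_corr = 2.33 μm/a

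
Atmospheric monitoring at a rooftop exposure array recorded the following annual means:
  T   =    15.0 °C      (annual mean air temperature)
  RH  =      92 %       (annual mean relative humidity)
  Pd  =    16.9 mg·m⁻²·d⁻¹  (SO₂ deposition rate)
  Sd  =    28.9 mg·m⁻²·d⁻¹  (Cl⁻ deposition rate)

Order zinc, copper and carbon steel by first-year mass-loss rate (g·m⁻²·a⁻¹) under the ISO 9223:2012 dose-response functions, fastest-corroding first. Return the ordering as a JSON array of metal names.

zinc: temperature factor f = -0.071·(5.0) = -0.3550
  sulphur-dioxide contribution → 2.161 μm/a
  chloride contribution → 0.8894 μm/a
  ⇒ r_corr(zinc) = 3.05 μm/a
  mass loss = 3.05 μm/a × 7.14 g/cm³ = 21.78 g·m⁻²·a⁻¹
copper: temperature factor f = -0.080·(5.0) = -0.4000
  sulphur-dioxide contribution → 1.687 μm/a
  chloride contribution → 1.455 μm/a
  ⇒ r_corr(copper) = 3.142 μm/a
  mass loss = 3.142 μm/a × 8.96 g/cm³ = 28.15 g·m⁻²·a⁻¹
carbon steel: f(T) = -0.054·(T−10) [T>10 °C] = -0.2700
  sulphur-dioxide contribution → 37.01 μm/a
  chloride contribution → 31.15 μm/a
  ⇒ r_corr(carbon steel) = 68.16 μm/a
  mass loss = 68.16 μm/a × 7.85 g/cm³ = 535.1 g·m⁻²·a⁻¹
Ordering by g·m⁻²·a⁻¹: carbon steel (535) > copper (28.2) > zinc (21.8)

["carbon steel", "copper", "zinc"]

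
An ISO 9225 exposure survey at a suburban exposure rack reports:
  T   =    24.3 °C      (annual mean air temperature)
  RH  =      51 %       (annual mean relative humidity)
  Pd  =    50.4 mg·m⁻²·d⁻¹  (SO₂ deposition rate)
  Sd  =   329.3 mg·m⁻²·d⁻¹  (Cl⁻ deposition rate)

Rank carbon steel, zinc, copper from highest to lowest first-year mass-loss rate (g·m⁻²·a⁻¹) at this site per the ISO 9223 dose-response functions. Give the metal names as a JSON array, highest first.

carbon steel: T>10 °C ⇒ hinge -0.054·(24.3−10) = -0.7722
  SO₂ term: 1.77·50.4^0.52·exp(0.02·51-0.7722) = 17.41
  Cl⁻ term: 0.102·329.3^0.62·exp(0.033·51+0.04·24.3) = 52.79
  sum: 17.41 + 52.79 → r_corr = 70.2 μm/a
  mass loss = 70.2 μm/a × 7.85 g/cm³ = 551.1 g·m⁻²·a⁻¹
zinc: temperature factor f = -0.071·(14.3) = -1.0153
  SO₂ term: 0.0129·50.4^0.44·exp(0.046·51-1.0153) = 0.2739
  Sd branch = 0.0175·Sd^0.57·e^(0.008·RH+0.085·T) = 5.653 μm/a
  sum: 0.2739 + 5.653 → r_corr = 5.927 μm/a
  mass loss = 5.927 μm/a × 7.14 g/cm³ = 42.32 g·m⁻²·a⁻¹
copper: f(T) = -0.080·(T−10) [T>10 °C] = -1.1440
  Pd branch = 0.0053·Pd^0.26·e^(0.059·RH+f) = 0.09481 μm/a
  Sd branch = 0.01025·Sd^0.27·e^(0.036·RH+0.049·T) = 1.011 μm/a
  sum: 0.09481 + 1.011 → r_corr = 1.106 μm/a
  mass loss = 1.106 μm/a × 8.96 g/cm³ = 9.912 g·m⁻²·a⁻¹
Ordering by g·m⁻²·a⁻¹: carbon steel (551) > zinc (42.3) > copper (9.91)

["carbon steel", "zinc", "copper"]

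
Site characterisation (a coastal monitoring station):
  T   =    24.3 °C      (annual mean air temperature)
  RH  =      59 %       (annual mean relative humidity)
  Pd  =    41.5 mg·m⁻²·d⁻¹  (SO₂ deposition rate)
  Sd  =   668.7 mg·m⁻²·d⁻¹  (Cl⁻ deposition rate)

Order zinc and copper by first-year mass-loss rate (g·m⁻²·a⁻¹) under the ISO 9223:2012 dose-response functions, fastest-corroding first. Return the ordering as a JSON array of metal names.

["zinc", "copper"]

zinc: temperature factor f = -0.071·(14.3) = -1.0153
  sulphur-dioxide contribution → 0.3633 μm/a
  chloride contribution → 9.025 μm/a
  ⇒ r_corr(zinc) = 9.388 μm/a
  mass loss = 9.388 μm/a × 7.14 g/cm³ = 67.03 g·m⁻²·a⁻¹
copper: temperature factor f = -0.080·(14.3) = -1.1440
  sulphur-dioxide contribution → 0.1445 μm/a
  chloride contribution → 1.633 μm/a
  total first-year rate 1.778 μm/a
  mass loss = 1.778 μm/a × 8.96 g/cm³ = 15.93 g·m⁻²·a⁻¹
Ordering by g·m⁻²·a⁻¹: zinc (67) > copper (15.9)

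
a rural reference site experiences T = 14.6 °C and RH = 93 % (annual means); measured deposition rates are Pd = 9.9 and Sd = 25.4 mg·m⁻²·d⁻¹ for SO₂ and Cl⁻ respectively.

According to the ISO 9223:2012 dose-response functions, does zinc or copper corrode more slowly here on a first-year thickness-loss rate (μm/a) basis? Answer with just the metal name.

zinc

zinc: T>10 °C ⇒ hinge -0.071·(14.6−10) = -0.3266
  Pd branch = 0.0129·Pd^0.44·e^(0.046·RH+f) = 1.84 μm/a
  Sd branch = 0.0175·Sd^0.57·e^(0.008·RH+0.085·T) = 0.8051 μm/a
  sum: 1.84 + 0.8051 → r_corr = 2.645 μm/a
copper: f(T) = -0.080·(T−10) [T>10 °C] = -0.3680
  Pd branch = 0.0053·Pd^0.26·e^(0.059·RH+f) = 1.608 μm/a
  Sd branch = 0.01025·Sd^0.27·e^(0.036·RH+0.049·T) = 1.428 μm/a
  r_corr = 1.608 + 1.428 = 3.036 μm/a
Ordering by μm/a: copper (3.04) > zinc (2.64)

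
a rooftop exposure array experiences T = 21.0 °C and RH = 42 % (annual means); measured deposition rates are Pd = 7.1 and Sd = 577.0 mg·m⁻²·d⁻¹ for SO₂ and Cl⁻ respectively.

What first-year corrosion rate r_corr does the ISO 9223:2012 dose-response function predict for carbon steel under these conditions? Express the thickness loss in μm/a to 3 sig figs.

carbon steel: temperature factor f = -0.054·(11.0) = -0.5940
  sulphur-dioxide contribution → 6.273 μm/a
  chloride contribution → 48.67 μm/a
  ⇒ r_corr(carbon steel) = 54.94 μm/a

r_corr = 54.9 μm/a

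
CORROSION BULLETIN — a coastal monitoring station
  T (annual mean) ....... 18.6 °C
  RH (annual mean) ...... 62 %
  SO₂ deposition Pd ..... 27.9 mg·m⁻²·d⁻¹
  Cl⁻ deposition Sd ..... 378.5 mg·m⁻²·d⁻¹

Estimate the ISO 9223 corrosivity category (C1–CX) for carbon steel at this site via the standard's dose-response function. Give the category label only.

C5

carbon steel: T>10 °C ⇒ hinge -0.054·(18.6−10) = -0.4644
  Pd branch = 1.77·Pd^0.52·e^(0.02·RH+f) = 21.7 μm/a
  Sd branch = 0.102·Sd^0.62·e^(0.033·RH+0.04·T) = 65.87 μm/a
  sum: 21.7 + 65.87 → r_corr = 87.57 μm/a
87.6 μm/a falls in (80, 200] for carbon steel → category C5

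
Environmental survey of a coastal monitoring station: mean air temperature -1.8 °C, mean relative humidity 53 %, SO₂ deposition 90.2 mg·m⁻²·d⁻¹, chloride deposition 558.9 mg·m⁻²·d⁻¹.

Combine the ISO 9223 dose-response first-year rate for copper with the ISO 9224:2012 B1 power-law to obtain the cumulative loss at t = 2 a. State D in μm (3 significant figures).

D(2) = 0.694 μm

copper: temperature factor f = +0.126·(-11.8) = -1.4868
  Pd branch = 0.0053·Pd^0.26·e^(0.059·RH+f) = 0.0881 μm/a
  Cl⁻ term: 0.01025·558.9^0.27·exp(0.036·53+0.049·-1.8) = 0.349
  r_corr = 0.0881 + 0.349 = 0.4371 μm/a
ISO 9224: D(t) = r_corr · t^b with b = 0.667 (copper, B1)
  D(2) = 0.4371 × 2^0.667 = 0.4371 × 1.588 = 0.694 μm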